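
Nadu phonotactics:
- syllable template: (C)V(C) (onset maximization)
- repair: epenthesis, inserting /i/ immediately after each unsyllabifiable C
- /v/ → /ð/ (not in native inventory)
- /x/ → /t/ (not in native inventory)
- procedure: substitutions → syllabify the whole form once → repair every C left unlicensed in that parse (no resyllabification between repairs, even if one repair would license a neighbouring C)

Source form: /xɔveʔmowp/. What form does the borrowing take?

Substitution: /x/ → /t/, /v/ → /ð/, giving /tɔðeʔmowp/.
Syllabifying with onset maximization leaves /p/ stranded (at most one coda consonant is licensed; onsets are limited to one consonant).
Inserting the epenthetic vowel yields /p/ → /pi/.

tɔðeʔmowpi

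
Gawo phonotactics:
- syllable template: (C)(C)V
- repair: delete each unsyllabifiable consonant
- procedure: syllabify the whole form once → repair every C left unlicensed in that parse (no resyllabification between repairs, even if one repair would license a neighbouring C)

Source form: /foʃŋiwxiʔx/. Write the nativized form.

Syllabifying with onset maximization leaves /ʔ/, /x/ stranded (no codas are permitted; onsets may contain at most 2 consonants).
Each unlicensed consonant is deleted: /ʔ/, /x/.

foʃŋiwxi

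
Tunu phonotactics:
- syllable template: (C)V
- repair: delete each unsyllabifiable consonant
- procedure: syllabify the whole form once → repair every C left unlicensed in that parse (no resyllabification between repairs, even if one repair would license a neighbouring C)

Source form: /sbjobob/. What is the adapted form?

The consonants /s/, /b/, /b/ cannot be parsed into a legal (C)V syllable (no codas are permitted; onsets are limited to one consonant).
Deletion applies to /s/, /b/, /b/.

jobo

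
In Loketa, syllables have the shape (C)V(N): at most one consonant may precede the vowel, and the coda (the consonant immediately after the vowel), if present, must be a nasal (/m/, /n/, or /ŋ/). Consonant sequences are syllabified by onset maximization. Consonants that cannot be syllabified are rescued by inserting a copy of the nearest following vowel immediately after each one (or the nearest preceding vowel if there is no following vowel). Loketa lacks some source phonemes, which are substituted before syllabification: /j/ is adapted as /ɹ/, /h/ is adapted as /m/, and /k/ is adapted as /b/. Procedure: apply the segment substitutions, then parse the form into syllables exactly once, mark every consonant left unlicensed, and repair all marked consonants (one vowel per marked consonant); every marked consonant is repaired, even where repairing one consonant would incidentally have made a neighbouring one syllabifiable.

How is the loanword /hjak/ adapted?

Substitution: /h/ → /m/, /j/ → /ɹ/, /k/ → /b/, giving /mɹab/.
Under (C)V(N), the unsyllabifiable consonants are /m/, /b/ (only a nasal (/m/, /n/, or /ŋ/) is licensed in coda position; onsets are limited to one consonant).
Each unlicensed consonant becomes the onset of a new syllable: /m/ → /ma/, /b/ → /ba/.

maɹaba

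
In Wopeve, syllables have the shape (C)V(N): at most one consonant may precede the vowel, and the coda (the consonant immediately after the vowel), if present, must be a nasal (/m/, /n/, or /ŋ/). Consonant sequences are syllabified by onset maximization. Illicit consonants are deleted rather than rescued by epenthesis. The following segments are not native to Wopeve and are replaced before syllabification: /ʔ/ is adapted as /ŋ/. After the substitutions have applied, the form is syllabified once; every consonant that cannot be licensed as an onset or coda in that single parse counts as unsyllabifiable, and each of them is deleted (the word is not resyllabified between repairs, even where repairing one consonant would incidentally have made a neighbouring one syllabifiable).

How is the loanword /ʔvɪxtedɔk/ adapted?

vɪtedɔ

Substitution: /ʔ/ → /ŋ/, giving /ŋvɪxtedɔk/.
The consonants /ŋ/, /x/, /k/ cannot be parsed into a legal (C)V(N) syllable (only a nasal (/m/, /n/, or /ŋ/) is licensed in coda position; onsets are limited to one consonant).
Deleting the stranded consonants removes /ŋ/, /x/, /k/.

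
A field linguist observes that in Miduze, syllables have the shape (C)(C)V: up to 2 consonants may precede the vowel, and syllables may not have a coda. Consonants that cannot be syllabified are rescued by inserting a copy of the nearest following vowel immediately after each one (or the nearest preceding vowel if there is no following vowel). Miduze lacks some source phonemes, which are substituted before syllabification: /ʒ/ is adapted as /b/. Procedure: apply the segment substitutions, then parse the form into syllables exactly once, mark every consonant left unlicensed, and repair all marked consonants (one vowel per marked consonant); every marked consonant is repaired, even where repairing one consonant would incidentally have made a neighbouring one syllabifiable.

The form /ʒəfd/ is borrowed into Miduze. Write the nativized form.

bəfədə

Substitution: /ʒ/ → /b/, giving /bəfd/.
Under (C)(C)V, the unsyllabifiable consonants are /f/, /d/ (no codas are permitted; onsets may contain at most 2 consonants).
Epenthesis after each stranded consonant: /f/ → /fə/, /d/ → /də/.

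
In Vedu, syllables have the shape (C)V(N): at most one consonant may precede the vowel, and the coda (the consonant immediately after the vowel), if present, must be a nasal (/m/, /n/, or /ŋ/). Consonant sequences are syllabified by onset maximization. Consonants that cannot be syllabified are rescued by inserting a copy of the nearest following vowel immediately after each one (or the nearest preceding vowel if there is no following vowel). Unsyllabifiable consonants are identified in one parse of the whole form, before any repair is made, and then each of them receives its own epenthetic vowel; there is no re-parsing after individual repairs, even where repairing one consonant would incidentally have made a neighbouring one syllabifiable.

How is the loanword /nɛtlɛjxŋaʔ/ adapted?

Syllabifying with onset maximization leaves /t/, /j/, /x/, /ʔ/ stranded (only a nasal (/m/, /n/, or /ŋ/) is licensed in coda position; onsets are limited to one consonant).
Each unlicensed consonant becomes the onset of a new syllable: /t/ → /tɛ/, /j/ → /ja/, /x/ → /xa/, /ʔ/ → /ʔa/.

nɛtɛlɛjaxaŋaʔa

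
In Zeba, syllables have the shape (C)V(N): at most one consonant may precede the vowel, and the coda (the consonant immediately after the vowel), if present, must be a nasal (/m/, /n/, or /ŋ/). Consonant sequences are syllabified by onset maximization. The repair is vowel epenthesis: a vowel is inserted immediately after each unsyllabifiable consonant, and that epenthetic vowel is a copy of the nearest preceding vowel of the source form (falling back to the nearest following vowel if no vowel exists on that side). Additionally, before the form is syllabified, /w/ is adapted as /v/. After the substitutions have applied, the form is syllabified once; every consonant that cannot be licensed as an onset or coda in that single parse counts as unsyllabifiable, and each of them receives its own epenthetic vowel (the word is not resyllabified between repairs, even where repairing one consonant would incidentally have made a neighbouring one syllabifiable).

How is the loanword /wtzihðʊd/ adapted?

vitizihiðʊdʊ

Substitution: /w/ → /v/, giving /vtzihðʊd/.
The consonants /v/, /t/, /h/, /d/ cannot be parsed into a legal (C)V(N) syllable (only a nasal (/m/, /n/, or /ŋ/) is licensed in coda position; onsets are limited to one consonant).
Epenthesis after each stranded consonant: /v/ → /vi/, /t/ → /ti/, /h/ → /hi/, /d/ → /dʊ/.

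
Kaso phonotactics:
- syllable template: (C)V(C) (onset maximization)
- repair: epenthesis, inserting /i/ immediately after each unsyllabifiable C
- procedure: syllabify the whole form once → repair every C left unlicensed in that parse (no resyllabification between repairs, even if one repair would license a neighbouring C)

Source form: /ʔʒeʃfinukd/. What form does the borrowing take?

ʔiʒeʃfinukdi

The consonants /ʔ/, /d/ cannot be parsed into a legal (C)V(C) syllable (at most one coda consonant is licensed; onsets are limited to one consonant).
Each unlicensed consonant becomes the onset of a new syllable: /ʔ/ → /ʔi/, /d/ → /di/.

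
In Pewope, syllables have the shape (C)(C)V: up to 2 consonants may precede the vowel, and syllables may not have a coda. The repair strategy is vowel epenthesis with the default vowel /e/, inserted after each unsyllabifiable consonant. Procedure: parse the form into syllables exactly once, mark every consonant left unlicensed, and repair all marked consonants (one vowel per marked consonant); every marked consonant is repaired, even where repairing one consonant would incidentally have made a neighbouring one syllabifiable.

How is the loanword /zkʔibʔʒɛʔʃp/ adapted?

The consonants /z/, /b/, /ʔ/, /ʃ/, /p/ cannot be parsed into a legal (C)(C)V syllable (no codas are permitted; onsets may contain at most 2 consonants).
Inserting the epenthetic vowel yields /z/ → /ze/, /b/ → /be/, /ʔ/ → /ʔe/, /ʃ/ → /ʃe/, /p/ → /pe/.

zekʔibeʔʒɛʔeʃepe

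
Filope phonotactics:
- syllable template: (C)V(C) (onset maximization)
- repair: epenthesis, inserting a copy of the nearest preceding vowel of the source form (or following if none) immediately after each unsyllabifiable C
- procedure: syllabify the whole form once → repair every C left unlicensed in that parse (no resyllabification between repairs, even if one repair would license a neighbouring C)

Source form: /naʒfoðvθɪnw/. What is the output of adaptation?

Syllabifying with onset maximization leaves /v/, /w/ stranded (at most one coda consonant is licensed; onsets are limited to one consonant).
Each unlicensed consonant becomes the onset of a new syllable: /v/ → /vo/, /w/ → /wɪ/.

naʒfoðvoθɪnwɪ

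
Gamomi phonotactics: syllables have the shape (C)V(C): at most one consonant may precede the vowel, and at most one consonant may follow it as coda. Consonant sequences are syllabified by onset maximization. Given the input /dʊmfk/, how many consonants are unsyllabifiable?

The consonants /f/, /k/ cannot be parsed into a legal (C)V(C) syllable (at most one coda consonant is licensed; onsets are limited to one consonant).

2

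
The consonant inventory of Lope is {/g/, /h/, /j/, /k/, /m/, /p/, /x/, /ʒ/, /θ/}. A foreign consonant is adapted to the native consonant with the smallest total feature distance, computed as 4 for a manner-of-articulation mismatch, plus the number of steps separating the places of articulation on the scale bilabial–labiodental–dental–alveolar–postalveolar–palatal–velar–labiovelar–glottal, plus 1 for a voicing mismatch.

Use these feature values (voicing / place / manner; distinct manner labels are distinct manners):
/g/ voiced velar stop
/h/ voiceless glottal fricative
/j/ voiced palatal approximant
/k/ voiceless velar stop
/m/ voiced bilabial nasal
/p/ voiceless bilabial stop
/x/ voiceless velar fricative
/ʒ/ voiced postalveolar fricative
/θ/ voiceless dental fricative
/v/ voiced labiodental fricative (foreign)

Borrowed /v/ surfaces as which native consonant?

/θ/ is closest: same manner (fricative), place distance 1 (labiodental→dental), voicing differs (+1); total 2. Next closest is /ʒ/ at distance 3.

θ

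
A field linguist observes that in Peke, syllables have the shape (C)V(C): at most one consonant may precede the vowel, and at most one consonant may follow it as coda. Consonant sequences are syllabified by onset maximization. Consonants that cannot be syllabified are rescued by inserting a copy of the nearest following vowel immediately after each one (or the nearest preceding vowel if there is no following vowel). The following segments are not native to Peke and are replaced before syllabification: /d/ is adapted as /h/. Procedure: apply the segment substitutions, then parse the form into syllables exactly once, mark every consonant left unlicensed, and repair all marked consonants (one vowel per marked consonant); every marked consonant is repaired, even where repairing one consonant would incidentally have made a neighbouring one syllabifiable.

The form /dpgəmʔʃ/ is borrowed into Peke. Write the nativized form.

Substitution: /d/ → /h/, giving /hpgəmʔʃ/.
Syllabifying with onset maximization leaves /h/, /p/, /ʔ/, /ʃ/ stranded (at most one coda consonant is licensed; onsets are limited to one consonant).
Inserting the epenthetic vowel yields /h/ → /hə/, /p/ → /pə/, /ʔ/ → /ʔə/, /ʃ/ → /ʃə/.

həpəgəmʔəʃə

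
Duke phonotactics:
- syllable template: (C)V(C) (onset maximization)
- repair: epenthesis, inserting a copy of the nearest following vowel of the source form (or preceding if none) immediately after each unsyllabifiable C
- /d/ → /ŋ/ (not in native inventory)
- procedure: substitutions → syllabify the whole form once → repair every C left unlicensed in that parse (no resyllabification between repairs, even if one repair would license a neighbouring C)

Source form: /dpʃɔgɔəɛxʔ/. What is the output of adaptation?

ŋɔpɔʃɔgɔəɛxʔɛ

Substitution: /d/ → /ŋ/, giving /ŋpʃɔgɔəɛxʔ/.
The consonants /ŋ/, /p/, /ʔ/ cannot be parsed into a legal (C)V(C) syllable (at most one coda consonant is licensed; onsets are limited to one consonant).
Each unlicensed consonant becomes the onset of a new syllable: /ŋ/ → /ŋɔ/, /p/ → /pɔ/, /ʔ/ → /ʔɛ/.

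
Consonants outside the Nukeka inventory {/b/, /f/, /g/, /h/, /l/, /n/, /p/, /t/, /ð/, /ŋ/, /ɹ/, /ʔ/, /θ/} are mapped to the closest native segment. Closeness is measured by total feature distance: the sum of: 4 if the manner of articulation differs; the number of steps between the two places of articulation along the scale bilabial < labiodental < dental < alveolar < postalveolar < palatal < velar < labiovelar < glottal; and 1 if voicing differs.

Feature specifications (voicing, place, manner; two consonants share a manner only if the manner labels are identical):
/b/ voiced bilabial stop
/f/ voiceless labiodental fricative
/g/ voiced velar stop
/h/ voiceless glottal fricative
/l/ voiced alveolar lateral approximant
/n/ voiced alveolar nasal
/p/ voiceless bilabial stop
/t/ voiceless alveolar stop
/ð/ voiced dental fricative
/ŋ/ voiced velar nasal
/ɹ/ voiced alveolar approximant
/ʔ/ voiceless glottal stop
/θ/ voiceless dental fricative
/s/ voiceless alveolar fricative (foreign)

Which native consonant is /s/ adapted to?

θ

/θ/ is closest: same manner (fricative), place distance 1 (alveolar→dental), same voicing; total 1. Next closest is /f/ at distance 2.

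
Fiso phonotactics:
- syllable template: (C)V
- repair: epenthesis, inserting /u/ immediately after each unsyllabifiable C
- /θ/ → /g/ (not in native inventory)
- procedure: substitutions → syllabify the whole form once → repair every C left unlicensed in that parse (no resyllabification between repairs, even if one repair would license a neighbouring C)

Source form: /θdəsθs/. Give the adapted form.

gudəsugusu

Substitution: /θ/ → /g/, giving /gdəsgs/.
The consonants /g/, /s/, /g/, /s/ cannot be parsed into a legal (C)V syllable (no codas are permitted; onsets are limited to one consonant).
Epenthesis after each stranded consonant: /g/ → /gu/, /s/ → /su/, /g/ → /gu/, /s/ → /su/.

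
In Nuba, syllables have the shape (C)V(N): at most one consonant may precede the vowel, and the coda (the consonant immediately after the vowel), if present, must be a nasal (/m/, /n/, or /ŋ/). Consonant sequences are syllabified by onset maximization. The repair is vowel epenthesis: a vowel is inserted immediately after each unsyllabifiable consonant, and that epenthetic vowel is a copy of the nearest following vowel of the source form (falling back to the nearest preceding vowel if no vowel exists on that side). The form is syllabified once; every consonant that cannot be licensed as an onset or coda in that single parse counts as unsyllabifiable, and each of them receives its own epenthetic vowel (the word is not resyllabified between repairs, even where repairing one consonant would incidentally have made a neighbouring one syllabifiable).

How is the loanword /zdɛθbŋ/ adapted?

zɛdɛθɛbɛŋɛ

Syllabifying with onset maximization leaves /z/, /θ/, /b/, /ŋ/ stranded (only a nasal (/m/, /n/, or /ŋ/) is licensed in coda position; onsets are limited to one consonant).
Each unlicensed consonant becomes the onset of a new syllable: /z/ → /zɛ/, /θ/ → /θɛ/, /b/ → /bɛ/, /ŋ/ → /ŋɛ/.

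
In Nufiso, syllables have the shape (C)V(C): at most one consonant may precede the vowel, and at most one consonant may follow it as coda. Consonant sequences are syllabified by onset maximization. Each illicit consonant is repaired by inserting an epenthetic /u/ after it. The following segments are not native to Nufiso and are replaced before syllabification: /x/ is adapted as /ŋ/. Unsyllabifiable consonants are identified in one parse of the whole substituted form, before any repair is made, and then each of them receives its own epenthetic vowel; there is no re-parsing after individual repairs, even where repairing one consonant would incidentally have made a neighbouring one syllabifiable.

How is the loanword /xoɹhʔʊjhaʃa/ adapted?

ŋoɹhuʔʊjhaʃa

Substitution: /x/ → /ŋ/, giving /ŋoɹhʔʊjhaʃa/.
The consonants /h/ cannot be parsed into a legal (C)V(C) syllable (at most one coda consonant is licensed; onsets are limited to one consonant).
Inserting the epenthetic vowel yields /h/ → /hu/.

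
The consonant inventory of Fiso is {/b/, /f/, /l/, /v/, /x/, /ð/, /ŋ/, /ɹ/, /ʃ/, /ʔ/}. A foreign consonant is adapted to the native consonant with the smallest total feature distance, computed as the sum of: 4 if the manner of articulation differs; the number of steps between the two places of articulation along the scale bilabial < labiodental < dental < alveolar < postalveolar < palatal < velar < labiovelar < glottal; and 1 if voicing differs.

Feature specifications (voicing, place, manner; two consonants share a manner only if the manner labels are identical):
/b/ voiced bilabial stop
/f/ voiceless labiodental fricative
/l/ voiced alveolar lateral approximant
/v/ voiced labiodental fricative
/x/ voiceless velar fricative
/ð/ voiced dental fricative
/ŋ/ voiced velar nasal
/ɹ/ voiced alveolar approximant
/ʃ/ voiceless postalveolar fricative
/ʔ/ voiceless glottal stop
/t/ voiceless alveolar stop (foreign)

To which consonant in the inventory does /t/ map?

/b/ is closest: same manner (stop), place distance 3 (alveolar→bilabial), voicing differs (+1); total 4. Next closest is /l/ at distance 5.

b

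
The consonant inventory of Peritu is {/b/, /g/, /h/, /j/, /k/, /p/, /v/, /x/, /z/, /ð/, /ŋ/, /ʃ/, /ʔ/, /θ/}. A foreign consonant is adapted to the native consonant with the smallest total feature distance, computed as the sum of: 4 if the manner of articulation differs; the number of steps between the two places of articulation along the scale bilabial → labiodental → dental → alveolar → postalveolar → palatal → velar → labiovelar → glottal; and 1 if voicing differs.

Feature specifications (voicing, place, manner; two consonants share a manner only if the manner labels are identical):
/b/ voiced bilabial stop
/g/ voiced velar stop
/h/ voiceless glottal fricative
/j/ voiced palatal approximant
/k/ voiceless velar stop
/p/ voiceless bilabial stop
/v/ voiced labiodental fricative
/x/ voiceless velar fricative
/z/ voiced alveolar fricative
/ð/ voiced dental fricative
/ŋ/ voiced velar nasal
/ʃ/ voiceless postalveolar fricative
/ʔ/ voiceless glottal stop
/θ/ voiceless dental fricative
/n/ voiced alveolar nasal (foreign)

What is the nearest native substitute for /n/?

/ŋ/ is closest: same manner (nasal), place distance 3 (alveolar→velar), same voicing; total 3. Next closest is /z/ at distance 4.

ŋ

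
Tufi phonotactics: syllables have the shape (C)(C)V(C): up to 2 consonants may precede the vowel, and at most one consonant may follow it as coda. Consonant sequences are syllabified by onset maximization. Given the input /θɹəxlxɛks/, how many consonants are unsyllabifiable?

The consonants /s/ cannot be parsed into a legal (C)(C)V(C) syllable (at most one coda consonant is licensed; onsets may contain at most 2 consonants).

1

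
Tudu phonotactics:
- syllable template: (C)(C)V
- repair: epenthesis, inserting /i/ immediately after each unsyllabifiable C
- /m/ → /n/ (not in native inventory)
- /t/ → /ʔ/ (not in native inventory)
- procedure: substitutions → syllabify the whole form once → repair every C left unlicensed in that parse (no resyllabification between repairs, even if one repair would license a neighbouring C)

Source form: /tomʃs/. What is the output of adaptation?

ʔoniʃisi

Substitution: /t/ → /ʔ/, /m/ → /n/, giving /ʔonʃs/.
Syllabifying with onset maximization leaves /n/, /ʃ/, /s/ stranded (no codas are permitted; onsets may contain at most 2 consonants).
Epenthesis after each stranded consonant: /n/ → /ni/, /ʃ/ → /ʃi/, /s/ → /si/.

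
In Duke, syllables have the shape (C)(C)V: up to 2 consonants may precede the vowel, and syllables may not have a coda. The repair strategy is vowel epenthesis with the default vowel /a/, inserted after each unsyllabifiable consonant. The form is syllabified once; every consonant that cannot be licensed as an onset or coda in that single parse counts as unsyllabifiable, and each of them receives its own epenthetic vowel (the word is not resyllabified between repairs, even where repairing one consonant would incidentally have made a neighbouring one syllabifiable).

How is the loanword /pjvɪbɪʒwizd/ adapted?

The consonants /p/, /z/, /d/ cannot be parsed into a legal (C)(C)V syllable (no codas are permitted; onsets may contain at most 2 consonants).
Each unlicensed consonant becomes the onset of a new syllable: /p/ → /pa/, /z/ → /za/, /d/ → /da/.

pajvɪbɪʒwizada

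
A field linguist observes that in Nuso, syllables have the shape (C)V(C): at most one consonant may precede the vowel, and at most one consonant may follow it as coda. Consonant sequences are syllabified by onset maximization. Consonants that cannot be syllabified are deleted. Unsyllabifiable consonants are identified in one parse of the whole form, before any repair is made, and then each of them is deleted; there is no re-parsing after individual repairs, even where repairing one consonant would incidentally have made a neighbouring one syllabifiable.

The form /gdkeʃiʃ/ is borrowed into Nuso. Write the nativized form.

The consonants /g/, /d/ cannot be parsed into a legal (C)V(C) syllable (at most one coda consonant is licensed; onsets are limited to one consonant).
Deleting the stranded consonants removes /g/, /d/.

keʃiʃ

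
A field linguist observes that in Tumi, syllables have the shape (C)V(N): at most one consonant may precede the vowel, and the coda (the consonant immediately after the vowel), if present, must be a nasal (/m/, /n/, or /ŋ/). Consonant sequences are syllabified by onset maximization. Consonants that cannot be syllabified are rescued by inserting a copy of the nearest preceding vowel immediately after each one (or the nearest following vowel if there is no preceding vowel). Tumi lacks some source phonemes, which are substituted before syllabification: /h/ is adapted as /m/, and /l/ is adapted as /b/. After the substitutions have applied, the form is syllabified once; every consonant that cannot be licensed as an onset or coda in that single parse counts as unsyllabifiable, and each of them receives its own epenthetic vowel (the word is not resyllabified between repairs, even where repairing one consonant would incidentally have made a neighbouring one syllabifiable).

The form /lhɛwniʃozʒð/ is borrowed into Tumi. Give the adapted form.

Substitution: /l/ → /b/, /h/ → /m/, giving /bmɛwniʃozʒð/.
The consonants /b/, /w/, /z/, /ʒ/, /ð/ cannot be parsed into a legal (C)V(N) syllable (only a nasal (/m/, /n/, or /ŋ/) is licensed in coda position; onsets are limited to one consonant).
Each unlicensed consonant becomes the onset of a new syllable: /b/ → /bɛ/, /w/ → /wɛ/, /z/ → /zo/, /ʒ/ → /ʒo/, /ð/ → /ðo/.

bɛmɛwɛniʃozoʒoðo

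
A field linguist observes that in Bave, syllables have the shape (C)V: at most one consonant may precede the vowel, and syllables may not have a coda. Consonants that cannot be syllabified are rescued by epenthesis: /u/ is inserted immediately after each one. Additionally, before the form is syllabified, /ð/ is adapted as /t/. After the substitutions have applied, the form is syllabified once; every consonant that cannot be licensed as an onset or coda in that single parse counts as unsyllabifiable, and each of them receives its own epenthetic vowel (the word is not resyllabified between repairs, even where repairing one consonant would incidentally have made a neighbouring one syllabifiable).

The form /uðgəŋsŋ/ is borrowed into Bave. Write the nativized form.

Substitution: /ð/ → /t/, giving /utgəŋsŋ/.
The consonants /t/, /ŋ/, /s/, /ŋ/ cannot be parsed into a legal (C)V syllable (no codas are permitted; onsets are limited to one consonant).
Epenthesis after each stranded consonant: /t/ → /tu/, /ŋ/ → /ŋu/, /s/ → /su/, /ŋ/ → /ŋu/.

utugəŋusuŋu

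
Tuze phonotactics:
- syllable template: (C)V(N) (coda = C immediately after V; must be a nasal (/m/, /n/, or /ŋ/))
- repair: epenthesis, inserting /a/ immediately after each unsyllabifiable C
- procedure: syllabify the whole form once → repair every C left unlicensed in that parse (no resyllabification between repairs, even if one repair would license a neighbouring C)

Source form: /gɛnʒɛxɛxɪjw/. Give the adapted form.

gɛnʒɛxɛxɪjawa

Syllabifying with onset maximization leaves /j/, /w/ stranded (only a nasal (/m/, /n/, or /ŋ/) is licensed in coda position; onsets are limited to one consonant).
Each unlicensed consonant becomes the onset of a new syllable: /j/ → /ja/, /w/ → /wa/.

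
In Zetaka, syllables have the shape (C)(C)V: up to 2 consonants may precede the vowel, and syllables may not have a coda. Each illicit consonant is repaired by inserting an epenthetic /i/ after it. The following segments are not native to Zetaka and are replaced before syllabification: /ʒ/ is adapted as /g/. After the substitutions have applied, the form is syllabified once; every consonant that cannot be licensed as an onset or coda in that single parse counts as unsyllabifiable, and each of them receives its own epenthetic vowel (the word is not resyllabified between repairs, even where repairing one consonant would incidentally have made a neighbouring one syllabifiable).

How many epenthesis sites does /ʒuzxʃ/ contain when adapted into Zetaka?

3

After substitution the input is /guzxʃ/.
The unsyllabifiable consonants are /z/, /x/, /ʃ/; each receives one epenthetic vowel.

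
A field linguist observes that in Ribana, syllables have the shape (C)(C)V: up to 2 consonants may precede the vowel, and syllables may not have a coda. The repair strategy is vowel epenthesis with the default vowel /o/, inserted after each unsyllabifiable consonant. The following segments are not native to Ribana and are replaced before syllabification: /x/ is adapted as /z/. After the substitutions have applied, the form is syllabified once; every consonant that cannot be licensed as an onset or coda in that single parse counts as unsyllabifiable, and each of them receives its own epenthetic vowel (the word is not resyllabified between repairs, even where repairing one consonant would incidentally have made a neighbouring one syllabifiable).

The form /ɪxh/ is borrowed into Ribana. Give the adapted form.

Substitution: /x/ → /z/, giving /ɪzh/.
Syllabifying with onset maximization leaves /z/, /h/ stranded (no codas are permitted; onsets may contain at most 2 consonants).
Each unlicensed consonant becomes the onset of a new syllable: /z/ → /zo/, /h/ → /ho/.

ɪzoho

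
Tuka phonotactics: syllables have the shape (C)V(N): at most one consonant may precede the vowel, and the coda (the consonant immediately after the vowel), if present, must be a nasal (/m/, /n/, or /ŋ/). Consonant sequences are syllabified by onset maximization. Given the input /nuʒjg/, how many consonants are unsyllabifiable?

3

Under (C)V(N), the unsyllabifiable consonants are /ʒ/, /j/, /g/ (only a nasal (/m/, /n/, or /ŋ/) is licensed in coda position; onsets are limited to one consonant).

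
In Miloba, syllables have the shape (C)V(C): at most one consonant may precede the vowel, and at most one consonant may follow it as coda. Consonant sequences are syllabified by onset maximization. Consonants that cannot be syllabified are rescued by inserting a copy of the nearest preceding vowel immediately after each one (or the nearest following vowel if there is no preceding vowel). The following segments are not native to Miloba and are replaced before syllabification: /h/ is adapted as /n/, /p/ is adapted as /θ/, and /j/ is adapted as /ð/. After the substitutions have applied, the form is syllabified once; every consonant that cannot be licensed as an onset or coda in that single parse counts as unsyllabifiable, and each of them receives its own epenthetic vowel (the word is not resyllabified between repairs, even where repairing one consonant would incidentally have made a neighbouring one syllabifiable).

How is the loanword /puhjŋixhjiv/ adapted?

Substitution: /p/ → /θ/, /h/ → /n/, /j/ → /ð/, giving /θunðŋixnðiv/.
Under (C)V(C), the unsyllabifiable consonants are /ð/, /n/ (at most one coda consonant is licensed; onsets are limited to one consonant).
Inserting the epenthetic vowel yields /ð/ → /ðu/, /n/ → /ni/.

θunðuŋixniðiv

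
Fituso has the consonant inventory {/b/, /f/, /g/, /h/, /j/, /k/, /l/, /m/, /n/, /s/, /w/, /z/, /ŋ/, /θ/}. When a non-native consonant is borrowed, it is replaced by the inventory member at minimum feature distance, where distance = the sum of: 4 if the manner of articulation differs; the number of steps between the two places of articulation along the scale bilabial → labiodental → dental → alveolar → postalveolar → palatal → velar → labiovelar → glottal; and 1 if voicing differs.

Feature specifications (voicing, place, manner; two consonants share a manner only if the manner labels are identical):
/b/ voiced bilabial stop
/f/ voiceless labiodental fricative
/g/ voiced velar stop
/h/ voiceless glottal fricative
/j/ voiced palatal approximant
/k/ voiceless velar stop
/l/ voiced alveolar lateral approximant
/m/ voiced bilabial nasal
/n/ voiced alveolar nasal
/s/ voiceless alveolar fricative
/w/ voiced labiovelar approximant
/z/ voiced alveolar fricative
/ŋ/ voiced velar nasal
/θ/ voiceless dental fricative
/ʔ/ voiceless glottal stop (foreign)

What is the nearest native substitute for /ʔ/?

k

/k/ is closest: same manner (stop), place distance 2 (glottal→velar), same voicing; total 2. Next closest is /g/ at distance 3.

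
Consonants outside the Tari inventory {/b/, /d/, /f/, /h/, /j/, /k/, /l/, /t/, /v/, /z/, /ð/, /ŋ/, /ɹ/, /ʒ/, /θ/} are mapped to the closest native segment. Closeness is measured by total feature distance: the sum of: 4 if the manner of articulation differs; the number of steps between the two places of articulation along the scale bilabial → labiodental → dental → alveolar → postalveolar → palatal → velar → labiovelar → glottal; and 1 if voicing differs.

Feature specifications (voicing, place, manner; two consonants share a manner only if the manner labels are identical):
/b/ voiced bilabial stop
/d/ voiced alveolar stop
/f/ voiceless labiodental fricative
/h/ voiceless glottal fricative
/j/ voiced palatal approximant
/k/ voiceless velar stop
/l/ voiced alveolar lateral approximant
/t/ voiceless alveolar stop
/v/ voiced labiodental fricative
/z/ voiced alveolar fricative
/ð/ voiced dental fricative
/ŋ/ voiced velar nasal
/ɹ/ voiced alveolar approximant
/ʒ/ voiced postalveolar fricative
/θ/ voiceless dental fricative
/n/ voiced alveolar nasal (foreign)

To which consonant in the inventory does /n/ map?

/ŋ/ is closest: same manner (nasal), place distance 3 (alveolar→velar), same voicing; total 3. Next closest is /d/ at distance 4.

ŋ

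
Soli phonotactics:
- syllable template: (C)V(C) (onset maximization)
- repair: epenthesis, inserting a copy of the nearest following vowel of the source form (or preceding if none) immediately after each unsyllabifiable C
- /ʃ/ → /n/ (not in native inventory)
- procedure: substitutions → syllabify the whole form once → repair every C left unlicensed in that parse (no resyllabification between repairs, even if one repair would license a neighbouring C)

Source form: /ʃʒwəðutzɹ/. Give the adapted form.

nəʒəwəðutzuɹu

Substitution: /ʃ/ → /n/, giving /nʒwəðutzɹ/.
Under (C)V(C), the unsyllabifiable consonants are /n/, /ʒ/, /z/, /ɹ/ (at most one coda consonant is licensed; onsets are limited to one consonant).
Each unlicensed consonant becomes the onset of a new syllable: /n/ → /nə/, /ʒ/ → /ʒə/, /z/ → /zu/, /ɹ/ → /ɹu/.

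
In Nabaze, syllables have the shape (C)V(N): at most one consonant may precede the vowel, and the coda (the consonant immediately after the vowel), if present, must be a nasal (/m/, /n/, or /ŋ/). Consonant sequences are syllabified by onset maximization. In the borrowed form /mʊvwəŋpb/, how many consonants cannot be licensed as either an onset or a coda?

Syllabifying with onset maximization leaves /v/, /p/, /b/ stranded (only a nasal (/m/, /n/, or /ŋ/) is licensed in coda position; onsets are limited to one consonant).

3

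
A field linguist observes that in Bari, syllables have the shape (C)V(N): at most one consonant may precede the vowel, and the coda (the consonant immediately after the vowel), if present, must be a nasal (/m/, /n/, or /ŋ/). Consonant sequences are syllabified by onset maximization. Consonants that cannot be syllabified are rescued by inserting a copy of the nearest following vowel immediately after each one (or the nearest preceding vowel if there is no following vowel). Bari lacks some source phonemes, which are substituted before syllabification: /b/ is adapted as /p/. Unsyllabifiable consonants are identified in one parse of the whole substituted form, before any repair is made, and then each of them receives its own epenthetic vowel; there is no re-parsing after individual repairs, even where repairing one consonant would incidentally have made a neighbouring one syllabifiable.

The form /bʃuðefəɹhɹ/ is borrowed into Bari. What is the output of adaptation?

puʃuðefəɹəhəɹə

Substitution: /b/ → /p/, giving /pʃuðefəɹhɹ/.
The consonants /p/, /ɹ/, /h/, /ɹ/ cannot be parsed into a legal (C)V(N) syllable (only a nasal (/m/, /n/, or /ŋ/) is licensed in coda position; onsets are limited to one consonant).
Inserting the epenthetic vowel yields /p/ → /pu/, /ɹ/ → /ɹə/, /h/ → /hə/, /ɹ/ → /ɹə/.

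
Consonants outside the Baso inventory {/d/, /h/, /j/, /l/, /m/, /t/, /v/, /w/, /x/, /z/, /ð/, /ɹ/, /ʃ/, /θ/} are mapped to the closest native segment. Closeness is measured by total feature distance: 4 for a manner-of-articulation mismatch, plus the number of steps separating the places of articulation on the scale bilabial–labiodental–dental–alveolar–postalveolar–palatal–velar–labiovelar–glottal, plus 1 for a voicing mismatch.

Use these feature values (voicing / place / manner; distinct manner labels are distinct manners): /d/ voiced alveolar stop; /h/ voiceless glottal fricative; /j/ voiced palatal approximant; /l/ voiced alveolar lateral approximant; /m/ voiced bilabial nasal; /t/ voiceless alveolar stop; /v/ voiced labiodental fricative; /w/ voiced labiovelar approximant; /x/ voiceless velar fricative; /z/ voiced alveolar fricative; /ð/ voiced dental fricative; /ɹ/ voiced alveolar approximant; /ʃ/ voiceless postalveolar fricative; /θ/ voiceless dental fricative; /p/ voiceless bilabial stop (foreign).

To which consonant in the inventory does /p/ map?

t

/t/ is closest: same manner (stop), place distance 3 (bilabial→alveolar), same voicing; total 3. Next closest is /d/ at distance 4.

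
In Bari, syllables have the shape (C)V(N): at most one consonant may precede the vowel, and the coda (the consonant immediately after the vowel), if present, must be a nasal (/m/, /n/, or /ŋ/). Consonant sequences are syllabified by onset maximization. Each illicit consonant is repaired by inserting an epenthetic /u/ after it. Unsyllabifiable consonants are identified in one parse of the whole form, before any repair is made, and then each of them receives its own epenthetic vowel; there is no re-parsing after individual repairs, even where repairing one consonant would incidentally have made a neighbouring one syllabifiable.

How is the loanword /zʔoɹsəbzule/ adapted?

Under (C)V(N), the unsyllabifiable consonants are /z/, /ɹ/, /b/ (only a nasal (/m/, /n/, or /ŋ/) is licensed in coda position; onsets are limited to one consonant).
Epenthesis after each stranded consonant: /z/ → /zu/, /ɹ/ → /ɹu/, /b/ → /bu/.

zuʔoɹusəbuzule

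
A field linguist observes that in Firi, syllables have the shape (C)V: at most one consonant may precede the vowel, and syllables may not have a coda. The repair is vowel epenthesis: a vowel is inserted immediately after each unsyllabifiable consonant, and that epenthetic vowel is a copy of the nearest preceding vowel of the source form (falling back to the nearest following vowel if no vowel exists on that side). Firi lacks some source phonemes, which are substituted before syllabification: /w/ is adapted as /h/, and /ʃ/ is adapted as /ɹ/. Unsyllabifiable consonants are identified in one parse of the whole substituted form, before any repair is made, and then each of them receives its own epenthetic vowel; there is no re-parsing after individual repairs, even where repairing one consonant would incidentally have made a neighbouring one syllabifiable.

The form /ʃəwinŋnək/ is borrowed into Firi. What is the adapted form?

Substitution: /ʃ/ → /ɹ/, /w/ → /h/, giving /ɹəhinŋnək/.
Under (C)V, the unsyllabifiable consonants are /n/, /ŋ/, /k/ (no codas are permitted; onsets are limited to one consonant).
Each unlicensed consonant becomes the onset of a new syllable: /n/ → /ni/, /ŋ/ → /ŋi/, /k/ → /kə/.

ɹəhiniŋinəkə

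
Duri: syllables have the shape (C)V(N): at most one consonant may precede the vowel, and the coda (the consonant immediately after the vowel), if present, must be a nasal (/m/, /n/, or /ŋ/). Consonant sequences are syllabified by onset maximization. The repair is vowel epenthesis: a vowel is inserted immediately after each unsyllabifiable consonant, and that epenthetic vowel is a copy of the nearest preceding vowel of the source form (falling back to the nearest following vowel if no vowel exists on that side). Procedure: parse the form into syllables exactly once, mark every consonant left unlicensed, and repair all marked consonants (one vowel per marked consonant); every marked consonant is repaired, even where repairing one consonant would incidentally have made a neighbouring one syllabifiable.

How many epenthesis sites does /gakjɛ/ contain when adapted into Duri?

1

The unsyllabifiable consonants are /k/; each receives one epenthetic vowel.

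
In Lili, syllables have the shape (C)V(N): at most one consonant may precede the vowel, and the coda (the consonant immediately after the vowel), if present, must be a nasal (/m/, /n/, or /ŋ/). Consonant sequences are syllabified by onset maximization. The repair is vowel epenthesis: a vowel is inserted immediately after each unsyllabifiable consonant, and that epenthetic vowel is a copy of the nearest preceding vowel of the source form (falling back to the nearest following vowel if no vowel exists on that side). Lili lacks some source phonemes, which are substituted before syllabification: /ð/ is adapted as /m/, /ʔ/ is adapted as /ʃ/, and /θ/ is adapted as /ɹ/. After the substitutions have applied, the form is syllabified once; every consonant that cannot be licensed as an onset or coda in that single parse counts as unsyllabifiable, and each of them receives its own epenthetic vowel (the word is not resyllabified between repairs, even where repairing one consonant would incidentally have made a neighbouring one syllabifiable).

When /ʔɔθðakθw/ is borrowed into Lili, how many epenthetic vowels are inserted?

After substitution the input is /ʃɔɹmakɹw/.
The unsyllabifiable consonants are /ɹ/, /k/, /ɹ/, /w/; each receives one epenthetic vowel.

4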